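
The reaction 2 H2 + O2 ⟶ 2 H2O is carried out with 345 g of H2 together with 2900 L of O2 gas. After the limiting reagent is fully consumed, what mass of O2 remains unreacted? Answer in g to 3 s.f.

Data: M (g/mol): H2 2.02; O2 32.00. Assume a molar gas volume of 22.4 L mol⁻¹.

1410 g

n(H2) = 345.0 / 2.02 = 170.8 mol
n(O2) = 2900 / 22.4 = 129.5 mol
n/ν for H2 = 170.8/2 = 85.40
n/ν for O2 = 129.5/1 = 129.5
Smallest n/ν is H2 → limiting reagent.
O2 consumed = (1/2) × 170.8 = 85.40 mol
O2 remaining = 129.5 − 85.40 = 44.10 mol
mass = 44.10 × 32.00 = 1411 g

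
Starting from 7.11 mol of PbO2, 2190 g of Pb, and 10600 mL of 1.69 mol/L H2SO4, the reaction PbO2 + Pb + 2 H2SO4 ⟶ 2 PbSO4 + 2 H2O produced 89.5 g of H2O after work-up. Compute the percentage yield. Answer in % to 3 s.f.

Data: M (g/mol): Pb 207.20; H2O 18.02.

n(PbO2) = 7.110 mol
n(Pb) = 2190 / 207.20 = 10.57 mol
n(H2SO4) = 1.69 × 10600/1000 = 17.91 mol
n/ν → PbO2: 7.110, Pb: 10.57, H2SO4: 8.955; PbO2 is limiting.
theoretical n(H2O) = (2/1) × 7.110 = 14.22 mol → 256.2 g
% yield = 89.5 / 256.2 × 100 = 34.93 %

34.9 %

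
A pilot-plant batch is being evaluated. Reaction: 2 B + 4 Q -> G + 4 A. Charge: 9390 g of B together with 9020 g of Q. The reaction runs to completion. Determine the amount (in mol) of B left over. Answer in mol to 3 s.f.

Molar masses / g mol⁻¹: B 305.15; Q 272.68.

n(B) = 9390 / 305.15 = 30.77 mol
n(Q) = 9020 / 272.68 = 33.08 mol
n/ν for B = 30.77/2 = 15.39
n/ν for Q = 33.08/4 = 8.270
Smallest n/ν is Q → limiting reagent.
B consumed = (2/4) × 33.08 = 16.54 mol
B remaining = 30.77 − 16.54 = 14.23 mol

14.2 mol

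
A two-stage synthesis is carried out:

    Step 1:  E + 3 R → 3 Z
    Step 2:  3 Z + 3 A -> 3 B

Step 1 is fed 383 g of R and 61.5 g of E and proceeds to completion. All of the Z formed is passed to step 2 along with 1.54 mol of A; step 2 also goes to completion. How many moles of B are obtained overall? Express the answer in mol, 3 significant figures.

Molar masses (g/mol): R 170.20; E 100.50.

1.54 mol

Step 1:
n(R) = 383.0 / 170.20 = 2.250 mol
n(E) = 61.50 / 100.50 = 0.6119 mol
n/ν for R = 2.250/3 = 0.7500
n/ν for E = 0.6119/1 = 0.6119
Smallest n/ν is E → limiting reagent.
n(Z) produced = (3/1) × 0.6119 = 1.836 mol
Step 2:
n(Z) available = 1.836 mol
n(A) = 1.540 mol
n/ν for Z = 1.836/3 = 0.6120
n/ν for A = 1.540/3 = 0.5133
Smallest n/ν is A → limiting reagent.
n(B) = (3/3) × 1.540 = 1.540 mol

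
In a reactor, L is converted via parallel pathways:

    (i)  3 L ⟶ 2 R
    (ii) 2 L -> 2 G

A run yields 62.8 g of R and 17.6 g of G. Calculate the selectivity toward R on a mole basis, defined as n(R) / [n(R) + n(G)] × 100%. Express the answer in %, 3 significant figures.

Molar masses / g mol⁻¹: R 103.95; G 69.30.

n(R) = 62.8 / 103.95 = 0.6041 mol
n(G) = 17.6 / 69.30 = 0.2540 mol
selectivity = 0.6041/(0.6041+0.2540) × 100 = 70.40 %

70.4 %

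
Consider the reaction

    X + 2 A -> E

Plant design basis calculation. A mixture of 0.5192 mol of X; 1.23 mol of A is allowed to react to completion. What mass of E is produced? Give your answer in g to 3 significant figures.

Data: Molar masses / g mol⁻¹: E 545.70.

n(X) = 0.5192 mol
n(A) = 1.230 mol
n/ν for X = 0.5192/1 = 0.5192
n/ν for A = 1.230/2 = 0.6150
Smallest n/ν is X → limiting reagent.
n(E) = (1/1) × 0.5192 = 0.5192 mol
mass = 0.5192 × 545.70 = 283.3 g

283 g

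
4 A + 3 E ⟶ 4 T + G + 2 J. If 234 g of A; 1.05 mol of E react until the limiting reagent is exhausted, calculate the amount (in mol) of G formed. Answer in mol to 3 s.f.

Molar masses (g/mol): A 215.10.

0.272 mol

n(A) = 234.0 / 215.10 = 1.088 mol
n(E) = 1.050 mol
n/ν for A = 1.088/4 = 0.2720
n/ν for E = 1.050/3 = 0.3500
Smallest n/ν is A → limiting reagent.
n(G) = (1/4) × 1.088 = 0.2720 mol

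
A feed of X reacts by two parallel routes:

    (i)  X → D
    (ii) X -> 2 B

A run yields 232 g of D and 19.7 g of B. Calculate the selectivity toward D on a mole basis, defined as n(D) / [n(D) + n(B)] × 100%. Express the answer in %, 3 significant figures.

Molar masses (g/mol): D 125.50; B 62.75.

85.5 %

n(D) = 232 / 125.50 = 1.849 mol
n(B) = 19.7 / 62.75 = 0.3139 mol
selectivity = 1.849/(1.849+0.3139) × 100 = 85.49 %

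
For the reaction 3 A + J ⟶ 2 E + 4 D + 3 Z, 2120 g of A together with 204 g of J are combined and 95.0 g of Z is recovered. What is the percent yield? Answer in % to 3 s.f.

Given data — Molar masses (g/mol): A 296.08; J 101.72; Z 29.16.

54.1 %

n(A) = 2120 / 296.08 = 7.160 mol
n(J) = 204.0 / 101.72 = 2.006 mol
n/ν → A: 2.387, J: 2.006; J is limiting.
theoretical n(Z) = (3/1) × 2.006 = 6.018 mol → 175.5 g
% yield = 95.0 / 175.5 × 100 = 54.13 %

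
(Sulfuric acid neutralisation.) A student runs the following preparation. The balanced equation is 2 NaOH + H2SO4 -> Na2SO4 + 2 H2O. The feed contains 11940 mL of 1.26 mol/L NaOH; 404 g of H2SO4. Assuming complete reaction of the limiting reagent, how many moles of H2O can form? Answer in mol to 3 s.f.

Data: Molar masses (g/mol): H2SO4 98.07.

n(NaOH) = 1.26 × 11940/1000 = 15.04 mol
n(H2SO4) = 404.0 / 98.07 = 4.120 mol
n/ν for NaOH = 15.04/2 = 7.520
n/ν for H2SO4 = 4.120/1 = 4.120
Smallest n/ν is H2SO4 → limiting reagent.
n(H2O) = (2/1) × 4.120 = 8.240 mol

8.24 mol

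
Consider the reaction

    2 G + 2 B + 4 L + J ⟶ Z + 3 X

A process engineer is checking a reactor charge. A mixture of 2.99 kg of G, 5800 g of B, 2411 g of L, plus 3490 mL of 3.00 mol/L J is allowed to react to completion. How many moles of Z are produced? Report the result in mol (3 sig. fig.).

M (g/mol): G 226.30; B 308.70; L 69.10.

6.61 mol

n(G) = 2.990×1000 / 226.30 = 13.21 mol
n(B) = 5800 / 308.70 = 18.79 mol
n(L) = 2411 / 69.10 = 34.89 mol
n(J) = 3.00 × 3490/1000 = 10.47 mol
n/ν for G = 13.21/2 = 6.605
n/ν for B = 18.79/2 = 9.395
n/ν for L = 34.89/4 = 8.723
n/ν for J = 10.47/1 = 10.47
Smallest n/ν is G → limiting reagent.
n(Z) = (1/2) × 13.21 = 6.605 mol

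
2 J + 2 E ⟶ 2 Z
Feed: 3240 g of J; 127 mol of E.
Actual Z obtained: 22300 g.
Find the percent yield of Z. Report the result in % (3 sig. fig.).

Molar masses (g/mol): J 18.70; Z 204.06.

86.0 %

n(J) = 3240 / 18.70 = 173.3 mol
n(E) = 127.0 mol
n/ν for J = 173.3/2 = 86.65
n/ν for E = 127.0/2 = 63.50
Smallest n/ν is E → limiting reagent.
theoretical n(Z) = (2/2) × 127.0 = 127.0 mol → 25920 g
% yield = 22300 / 25920 × 100 = 86.03 %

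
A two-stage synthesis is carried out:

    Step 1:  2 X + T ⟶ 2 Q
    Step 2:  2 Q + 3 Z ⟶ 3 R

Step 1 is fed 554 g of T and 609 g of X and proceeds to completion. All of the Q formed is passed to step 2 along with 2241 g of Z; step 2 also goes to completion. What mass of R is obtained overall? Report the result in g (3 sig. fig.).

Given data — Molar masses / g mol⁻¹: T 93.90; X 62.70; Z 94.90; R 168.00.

2450 g

Step 1:
n(T) = 554.0 / 93.90 = 5.900 mol
n(X) = 609.0 / 62.70 = 9.713 mol
n/ν → T: 5.900, X: 4.857; X is limiting.
n(Q) produced = (2/2) × 9.713 = 9.713 mol
Step 2:
n(Q) available = 9.713 mol
n(Z) = 2241 / 94.90 = 23.61 mol
n/ν → Q: 4.857, Z: 7.870; Q is limiting.
n(R) = (3/2) × 9.713 = 14.57 mol
mass = 14.57 × 168.00 = 2448 g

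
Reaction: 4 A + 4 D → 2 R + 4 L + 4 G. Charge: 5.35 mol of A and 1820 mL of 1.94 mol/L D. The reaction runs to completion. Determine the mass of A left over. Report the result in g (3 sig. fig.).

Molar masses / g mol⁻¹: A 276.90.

n(A) = 5.350 mol
n(D) = 1.94 × 1820/1000 = 3.531 mol
n/ν → A: 1.338, D: 0.8828; D is limiting.
A consumed = (4/4) × 3.531 = 3.531 mol
A remaining = 5.350 − 3.531 = 1.819 mol
mass = 1.819 × 276.90 = 503.7 g

504 g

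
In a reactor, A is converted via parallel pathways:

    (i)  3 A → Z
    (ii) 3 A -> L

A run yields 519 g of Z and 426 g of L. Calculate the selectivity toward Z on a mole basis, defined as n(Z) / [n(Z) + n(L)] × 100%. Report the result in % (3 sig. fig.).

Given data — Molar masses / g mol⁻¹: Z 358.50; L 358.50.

n(Z) = 519 / 358.50 = 1.448 mol
n(L) = 426 / 358.50 = 1.188 mol
selectivity = 1.448/(1.448+1.188) × 100 = 54.93 %

54.9 %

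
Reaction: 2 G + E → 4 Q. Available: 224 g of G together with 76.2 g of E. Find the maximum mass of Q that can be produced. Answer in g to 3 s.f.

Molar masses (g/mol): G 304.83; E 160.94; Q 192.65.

n(G) = 224.0 / 304.83 = 0.7348 mol
n(E) = 76.20 / 160.94 = 0.4735 mol
n/ν → G: 0.3674, E: 0.4735; G is limiting.
n(Q) = (4/2) × 0.7348 = 1.470 mol
mass = 1.470 × 192.65 = 283.2 g

283 g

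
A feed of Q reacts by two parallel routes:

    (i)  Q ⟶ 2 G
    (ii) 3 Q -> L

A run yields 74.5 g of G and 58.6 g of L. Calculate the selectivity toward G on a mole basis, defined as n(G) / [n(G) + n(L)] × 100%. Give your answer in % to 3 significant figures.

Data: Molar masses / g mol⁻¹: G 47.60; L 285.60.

88.4 %

n(G) = 74.5 / 47.60 = 1.565 mol
n(L) = 58.6 / 285.60 = 0.2052 mol
selectivity = 1.565/(1.565+0.2052) × 100 = 88.41 %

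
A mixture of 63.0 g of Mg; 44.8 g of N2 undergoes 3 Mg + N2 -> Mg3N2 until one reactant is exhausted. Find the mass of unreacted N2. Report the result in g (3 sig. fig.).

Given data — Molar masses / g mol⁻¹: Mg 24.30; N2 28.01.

n(Mg) = 63.00 / 24.30 = 2.593 mol
n(N2) = 44.80 / 28.01 = 1.599 mol
n/ν for Mg = 2.593/3 = 0.8643
n/ν for N2 = 1.599/1 = 1.599
Smallest n/ν is Mg → limiting reagent.
N2 consumed = (1/3) × 2.593 = 0.8643 mol
N2 remaining = 1.599 − 0.8643 = 0.7347 mol
mass = 0.7347 × 28.01 = 20.58 g

20.6 g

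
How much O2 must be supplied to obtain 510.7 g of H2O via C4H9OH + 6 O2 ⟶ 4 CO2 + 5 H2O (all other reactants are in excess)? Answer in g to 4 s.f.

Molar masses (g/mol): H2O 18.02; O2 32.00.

n(H2O) = 510.7 / 18.02 = 28.34 mol
n(O2) = (6/5) × 28.34 = 34.01 mol
mass = 34.01 × 32.00 = 1088 g

1088 g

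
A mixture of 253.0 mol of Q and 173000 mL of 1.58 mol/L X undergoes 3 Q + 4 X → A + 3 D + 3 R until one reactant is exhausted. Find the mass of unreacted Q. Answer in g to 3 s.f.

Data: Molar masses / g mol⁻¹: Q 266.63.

n(Q) = 253.0 mol
n(X) = 1.58 × 173000/1000 = 273.3 mol
n/ν for Q = 253.0/3 = 84.33
n/ν for X = 273.3/4 = 68.33
Smallest n/ν is X → limiting reagent.
Q consumed = (3/4) × 273.3 = 205.0 mol
Q remaining = 253.0 − 205.0 = 48.00 mol
mass = 48.00 × 266.63 = 12800 g

12800 g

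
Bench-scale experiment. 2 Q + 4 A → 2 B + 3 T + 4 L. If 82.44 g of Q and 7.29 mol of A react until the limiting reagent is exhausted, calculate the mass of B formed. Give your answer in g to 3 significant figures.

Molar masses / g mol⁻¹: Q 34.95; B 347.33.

n(Q) = 82.44 / 34.95 = 2.359 mol
n(A) = 7.290 mol
n/ν → Q: 1.180, A: 1.823; Q is limiting.
n(B) = (2/2) × 2.359 = 2.359 mol
mass = 2.359 × 347.33 = 819.4 g

819 g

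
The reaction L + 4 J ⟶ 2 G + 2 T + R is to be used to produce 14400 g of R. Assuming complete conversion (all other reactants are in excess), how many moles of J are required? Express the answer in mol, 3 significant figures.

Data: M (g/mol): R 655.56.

n(R) = 14400 / 655.56 = 21.97 mol
n(J) = (4/1) × 21.97 = 87.88 mol

87.9 mol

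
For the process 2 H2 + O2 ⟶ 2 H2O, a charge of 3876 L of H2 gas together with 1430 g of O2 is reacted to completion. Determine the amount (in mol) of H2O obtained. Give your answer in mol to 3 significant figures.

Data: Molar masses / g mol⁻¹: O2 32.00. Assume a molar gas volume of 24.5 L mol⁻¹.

n(H2) = 3876 / 24.5 = 158.2 mol
n(O2) = 1430 / 32.00 = 44.69 mol
n/ν → H2: 79.10, O2: 44.69; O2 is limiting.
n(H2O) = (2/1) × 44.69 = 89.38 mol

89.4 mol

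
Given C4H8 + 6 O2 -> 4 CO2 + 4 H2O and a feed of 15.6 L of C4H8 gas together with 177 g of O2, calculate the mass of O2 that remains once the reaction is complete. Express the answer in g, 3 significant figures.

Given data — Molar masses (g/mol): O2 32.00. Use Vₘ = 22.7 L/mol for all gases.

45.1 g

n(C4H8) = 15.60 / 22.7 = 0.6872 mol
n(O2) = 177.0 / 32.00 = 5.531 mol
n/ν for C4H8 = 0.6872/1 = 0.6872
n/ν for O2 = 5.531/6 = 0.9218
Smallest n/ν is C4H8 → limiting reagent.
O2 consumed = (6/1) × 0.6872 = 4.123 mol
O2 remaining = 5.531 − 4.123 = 1.408 mol
mass = 1.408 × 32.00 = 45.06 g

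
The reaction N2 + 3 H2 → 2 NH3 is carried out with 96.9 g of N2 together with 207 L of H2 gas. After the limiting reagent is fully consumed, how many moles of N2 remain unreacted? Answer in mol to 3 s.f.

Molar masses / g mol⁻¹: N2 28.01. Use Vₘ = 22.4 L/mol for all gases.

n(N2) = 96.90 / 28.01 = 3.459 mol
n(H2) = 207.0 / 22.4 = 9.241 mol
n/ν for N2 = 3.459/1 = 3.459
n/ν for H2 = 9.241/3 = 3.080
Smallest n/ν is H2 → limiting reagent.
N2 consumed = (1/3) × 9.241 = 3.080 mol
N2 remaining = 3.459 − 3.080 = 0.3790 mol

0.379 mol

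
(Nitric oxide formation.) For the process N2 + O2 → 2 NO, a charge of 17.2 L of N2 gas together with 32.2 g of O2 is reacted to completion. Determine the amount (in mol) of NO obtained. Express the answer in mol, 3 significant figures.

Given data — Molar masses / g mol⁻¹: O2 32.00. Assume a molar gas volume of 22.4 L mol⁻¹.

n(N2) = 17.20 / 22.4 = 0.7679 mol
n(O2) = 32.20 / 32.00 = 1.006 mol
n/ν for N2 = 0.7679/1 = 0.7679
n/ν for O2 = 1.006/1 = 1.006
Smallest n/ν is N2 → limiting reagent.
n(NO) = (2/1) × 0.7679 = 1.536 mol

1.54 mol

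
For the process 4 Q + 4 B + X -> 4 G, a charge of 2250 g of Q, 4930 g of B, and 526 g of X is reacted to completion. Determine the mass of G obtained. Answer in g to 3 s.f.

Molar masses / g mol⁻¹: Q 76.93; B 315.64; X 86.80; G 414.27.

6470 g

n(Q) = 2250 / 76.93 = 29.25 mol
n(B) = 4930 / 315.64 = 15.62 mol
n(X) = 526.0 / 86.80 = 6.060 mol
n/ν → Q: 7.313, B: 3.905, X: 6.060; B is limiting.
n(G) = (4/4) × 15.62 = 15.62 mol
mass = 15.62 × 414.27 = 6471 g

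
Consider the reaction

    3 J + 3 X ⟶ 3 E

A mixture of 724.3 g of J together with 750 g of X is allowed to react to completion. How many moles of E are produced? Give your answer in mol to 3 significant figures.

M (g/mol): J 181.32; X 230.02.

n(J) = 724.3 / 181.32 = 3.995 mol
n(X) = 750.0 / 230.02 = 3.261 mol
n/ν for J = 3.995/3 = 1.332
n/ν for X = 3.261/3 = 1.087
Smallest n/ν is X → limiting reagent.
n(E) = (3/3) × 3.261 = 3.261 mol

3.26 mol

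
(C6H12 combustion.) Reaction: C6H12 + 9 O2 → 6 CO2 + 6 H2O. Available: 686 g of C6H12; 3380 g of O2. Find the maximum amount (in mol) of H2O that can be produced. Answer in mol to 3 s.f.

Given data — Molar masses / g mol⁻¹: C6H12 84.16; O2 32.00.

48.9 mol

n(C6H12) = 686.0 / 84.16 = 8.151 mol
n(O2) = 3380 / 32.00 = 105.6 mol
n/ν → C6H12: 8.151, O2: 11.73; C6H12 is limiting.
n(H2O) = (6/1) × 8.151 = 48.91 mol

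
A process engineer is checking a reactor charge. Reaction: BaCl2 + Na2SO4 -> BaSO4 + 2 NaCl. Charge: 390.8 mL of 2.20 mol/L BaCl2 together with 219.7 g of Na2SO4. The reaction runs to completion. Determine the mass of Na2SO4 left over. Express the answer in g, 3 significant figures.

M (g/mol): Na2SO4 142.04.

n(BaCl2) = 2.20 × 390.8/1000 = 0.8598 mol
n(Na2SO4) = 219.7 / 142.04 = 1.547 mol
n/ν for BaCl2 = 0.8598/1 = 0.8598
n/ν for Na2SO4 = 1.547/1 = 1.547
Smallest n/ν is BaCl2 → limiting reagent.
Na2SO4 consumed = (1/1) × 0.8598 = 0.8598 mol
Na2SO4 remaining = 1.547 − 0.8598 = 0.6872 mol
mass = 0.6872 × 142.04 = 97.61 g

97.6 g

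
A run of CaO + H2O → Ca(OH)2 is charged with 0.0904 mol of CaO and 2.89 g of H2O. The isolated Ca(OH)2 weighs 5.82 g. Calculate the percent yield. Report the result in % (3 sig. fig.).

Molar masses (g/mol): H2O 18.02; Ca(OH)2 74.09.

86.9 %

n(CaO) = 0.09040 mol
n(H2O) = 2.890 / 18.02 = 0.1604 mol
n/ν for CaO = 0.09040/1 = 0.09040
n/ν for H2O = 0.1604/1 = 0.1604
Smallest n/ν is CaO → limiting reagent.
theoretical n(Ca(OH)2) = (1/1) × 0.09040 = 0.09040 mol → 6.698 g
% yield = 5.82 / 6.698 × 100 = 86.89 %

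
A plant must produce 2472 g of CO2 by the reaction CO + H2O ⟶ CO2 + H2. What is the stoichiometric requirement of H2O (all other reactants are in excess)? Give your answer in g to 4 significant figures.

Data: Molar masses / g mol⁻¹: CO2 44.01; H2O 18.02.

1012 g

n(CO2) = 2472 / 44.01 = 56.17 mol
n(H2O) = (1/1) × 56.17 = 56.17 mol
mass = 56.17 × 18.02 = 1012 g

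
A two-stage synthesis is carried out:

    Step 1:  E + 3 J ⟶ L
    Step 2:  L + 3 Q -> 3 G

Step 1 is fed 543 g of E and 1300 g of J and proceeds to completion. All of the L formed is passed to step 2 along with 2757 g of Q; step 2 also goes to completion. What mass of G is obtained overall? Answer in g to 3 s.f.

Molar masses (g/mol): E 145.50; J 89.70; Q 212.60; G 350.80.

Step 1:
n(E) = 543.0 / 145.50 = 3.732 mol
n(J) = 1300 / 89.70 = 14.49 mol
n/ν → E: 3.732, J: 4.830; E is limiting.
n(L) produced = (1/1) × 3.732 = 3.732 mol
Step 2:
n(L) available = 3.732 mol
n(Q) = 2757 / 212.60 = 12.97 mol
n/ν → L: 3.732, Q: 4.323; L is limiting.
n(G) = (3/1) × 3.732 = 11.20 mol
mass = 11.20 × 350.80 = 3929 g

3930 g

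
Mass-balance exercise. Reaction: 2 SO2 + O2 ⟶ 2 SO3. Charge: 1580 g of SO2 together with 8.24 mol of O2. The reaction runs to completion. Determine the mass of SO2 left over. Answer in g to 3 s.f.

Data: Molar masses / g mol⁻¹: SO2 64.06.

524 g

n(SO2) = 1580 / 64.06 = 24.66 mol
n(O2) = 8.240 mol
n/ν → SO2: 12.33, O2: 8.240; O2 is limiting.
SO2 consumed = (2/1) × 8.240 = 16.48 mol
SO2 remaining = 24.66 − 16.48 = 8.180 mol
mass = 8.180 × 64.06 = 524.0 g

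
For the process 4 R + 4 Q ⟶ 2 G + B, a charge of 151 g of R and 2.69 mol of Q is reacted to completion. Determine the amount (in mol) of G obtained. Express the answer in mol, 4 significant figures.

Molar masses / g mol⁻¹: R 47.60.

n(R) = 151.0 / 47.60 = 3.172 mol
n(Q) = 2.690 mol
n/ν for R = 3.172/4 = 0.7930
n/ν for Q = 2.690/4 = 0.6725
Smallest n/ν is Q → limiting reagent.
n(G) = (2/4) × 2.690 = 1.345 mol

1.345 mol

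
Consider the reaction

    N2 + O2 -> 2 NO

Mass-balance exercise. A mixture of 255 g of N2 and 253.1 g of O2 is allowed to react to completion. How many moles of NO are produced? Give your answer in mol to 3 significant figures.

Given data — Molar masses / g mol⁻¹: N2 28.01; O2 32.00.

n(N2) = 255.0 / 28.01 = 9.104 mol
n(O2) = 253.1 / 32.00 = 7.909 mol
n/ν for N2 = 9.104/1 = 9.104
n/ν for O2 = 7.909/1 = 7.909
Smallest n/ν is O2 → limiting reagent.
n(NO) = (2/1) × 7.909 = 15.82 mol

15.8 mol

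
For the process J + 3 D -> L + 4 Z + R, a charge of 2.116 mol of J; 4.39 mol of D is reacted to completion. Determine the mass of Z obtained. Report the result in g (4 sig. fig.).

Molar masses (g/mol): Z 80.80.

n(J) = 2.116 mol
n(D) = 4.390 mol
n/ν → J: 2.116, D: 1.463; D is limiting.
n(Z) = (4/3) × 4.390 = 5.853 mol
mass = 5.853 × 80.80 = 472.9 g

472.9 g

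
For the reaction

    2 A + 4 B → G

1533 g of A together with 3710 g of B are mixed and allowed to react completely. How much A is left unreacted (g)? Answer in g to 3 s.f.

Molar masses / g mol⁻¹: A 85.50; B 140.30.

403 g

n(A) = 1533 / 85.50 = 17.93 mol
n(B) = 3710 / 140.30 = 26.44 mol
n/ν for A = 17.93/2 = 8.965
n/ν for B = 26.44/4 = 6.610
Smallest n/ν is B → limiting reagent.
A consumed = (2/4) × 26.44 = 13.22 mol
A remaining = 17.93 − 13.22 = 4.710 mol
mass = 4.710 × 85.50 = 402.7 g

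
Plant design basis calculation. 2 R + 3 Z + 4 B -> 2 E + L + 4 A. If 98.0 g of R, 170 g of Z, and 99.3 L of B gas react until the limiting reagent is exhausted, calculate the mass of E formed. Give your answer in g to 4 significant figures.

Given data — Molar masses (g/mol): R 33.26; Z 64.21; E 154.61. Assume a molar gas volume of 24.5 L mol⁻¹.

272.9 g

n(R) = 98.00 / 33.26 = 2.946 mol
n(Z) = 170.0 / 64.21 = 2.648 mol
n(B) = 99.30 / 24.5 = 4.053 mol
n/ν for R = 2.946/2 = 1.473
n/ν for Z = 2.648/3 = 0.8827
n/ν for B = 4.053/4 = 1.013
Smallest n/ν is Z → limiting reagent.
n(E) = (2/3) × 2.648 = 1.765 mol
mass = 1.765 × 154.61 = 272.9 g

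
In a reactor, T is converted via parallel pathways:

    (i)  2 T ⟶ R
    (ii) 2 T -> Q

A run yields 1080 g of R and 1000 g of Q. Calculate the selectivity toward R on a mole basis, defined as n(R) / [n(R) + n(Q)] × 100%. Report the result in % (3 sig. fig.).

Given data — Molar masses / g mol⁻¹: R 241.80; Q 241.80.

n(R) = 1080 / 241.80 = 4.467 mol
n(Q) = 1000 / 241.80 = 4.136 mol
selectivity = 4.467/(4.467+4.136) × 100 = 51.92 %

51.9 %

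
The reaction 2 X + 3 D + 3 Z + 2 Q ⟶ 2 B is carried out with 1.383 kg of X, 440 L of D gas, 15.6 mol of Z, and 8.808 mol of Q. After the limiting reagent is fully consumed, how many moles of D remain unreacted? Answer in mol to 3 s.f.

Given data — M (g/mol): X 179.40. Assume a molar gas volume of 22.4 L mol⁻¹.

n(X) = 1.383×1000 / 179.40 = 7.709 mol
n(D) = 440.0 / 22.4 = 19.64 mol
n(Z) = 15.60 mol
n(Q) = 8.808 mol
n/ν → X: 3.855, D: 6.547, Z: 5.200, Q: 4.404; X is limiting.
D consumed = (3/2) × 7.709 = 11.56 mol
D remaining = 19.64 − 11.56 = 8.080 mol

8.08 mol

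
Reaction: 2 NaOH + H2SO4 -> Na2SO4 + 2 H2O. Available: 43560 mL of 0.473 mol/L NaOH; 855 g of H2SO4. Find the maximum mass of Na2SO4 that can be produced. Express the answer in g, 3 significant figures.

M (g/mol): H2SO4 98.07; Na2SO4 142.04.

n(NaOH) = 0.473 × 43560/1000 = 20.60 mol
n(H2SO4) = 855.0 / 98.07 = 8.718 mol
n/ν → NaOH: 10.30, H2SO4: 8.718; H2SO4 is limiting.
n(Na2SO4) = (1/1) × 8.718 = 8.718 mol
mass = 8.718 × 142.04 = 1238 g

1240 g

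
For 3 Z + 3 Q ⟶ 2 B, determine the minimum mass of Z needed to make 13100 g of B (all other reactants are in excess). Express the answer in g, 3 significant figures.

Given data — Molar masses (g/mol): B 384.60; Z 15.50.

n(B) = 13100 / 384.60 = 34.06 mol
n(Z) = (3/2) × 34.06 = 51.09 mol
mass = 51.09 × 15.50 = 791.9 g

792 g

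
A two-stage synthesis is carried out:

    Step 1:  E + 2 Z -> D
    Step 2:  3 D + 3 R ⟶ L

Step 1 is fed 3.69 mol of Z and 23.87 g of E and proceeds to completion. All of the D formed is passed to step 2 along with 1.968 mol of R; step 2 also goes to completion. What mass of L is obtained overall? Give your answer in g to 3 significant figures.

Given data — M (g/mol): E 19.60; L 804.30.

Step 1:
n(Z) = 3.690 mol
n(E) = 23.87 / 19.60 = 1.218 mol
n/ν for Z = 3.690/2 = 1.845
n/ν for E = 1.218/1 = 1.218
Smallest n/ν is E → limiting reagent.
n(D) produced = (1/1) × 1.218 = 1.218 mol
Step 2:
n(D) available = 1.218 mol
n(R) = 1.968 mol
n/ν for D = 1.218/3 = 0.4060
n/ν for R = 1.968/3 = 0.6560
Smallest n/ν is D → limiting reagent.
n(L) = (1/3) × 1.218 = 0.4060 mol
mass = 0.4060 × 804.30 = 326.5 g

327 g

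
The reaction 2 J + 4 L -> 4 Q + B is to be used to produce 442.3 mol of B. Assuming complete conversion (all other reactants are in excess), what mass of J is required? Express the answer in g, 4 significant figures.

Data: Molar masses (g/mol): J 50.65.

44800 g

n(B) = 442.3 mol
n(J) = (2/1) × 442.3 = 884.6 mol
mass = 884.6 × 50.65 = 44800 g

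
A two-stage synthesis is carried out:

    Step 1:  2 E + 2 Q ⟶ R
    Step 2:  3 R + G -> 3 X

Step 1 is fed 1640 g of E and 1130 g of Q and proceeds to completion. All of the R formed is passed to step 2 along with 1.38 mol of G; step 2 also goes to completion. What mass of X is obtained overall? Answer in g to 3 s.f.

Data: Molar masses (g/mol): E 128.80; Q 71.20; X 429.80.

1780 g

Step 1:
n(E) = 1640 / 128.80 = 12.73 mol
n(Q) = 1130 / 71.20 = 15.87 mol
n/ν for E = 12.73/2 = 6.365
n/ν for Q = 15.87/2 = 7.935
Smallest n/ν is E → limiting reagent.
n(R) produced = (1/2) × 12.73 = 6.365 mol
Step 2:
n(R) available = 6.365 mol
n(G) = 1.380 mol
n/ν for R = 6.365/3 = 2.122
n/ν for G = 1.380/1 = 1.380
Smallest n/ν is G → limiting reagent.
n(X) = (3/1) × 1.380 = 4.140 mol
mass = 4.140 × 429.80 = 1779 g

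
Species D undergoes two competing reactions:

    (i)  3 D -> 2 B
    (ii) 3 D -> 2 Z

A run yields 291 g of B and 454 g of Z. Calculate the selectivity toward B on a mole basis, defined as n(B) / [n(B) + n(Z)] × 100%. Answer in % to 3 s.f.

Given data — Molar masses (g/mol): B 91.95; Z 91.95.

39.1 %

n(B) = 291 / 91.95 = 3.165 mol
n(Z) = 454 / 91.95 = 4.937 mol
selectivity = 3.165/(3.165+4.937) × 100 = 39.06 %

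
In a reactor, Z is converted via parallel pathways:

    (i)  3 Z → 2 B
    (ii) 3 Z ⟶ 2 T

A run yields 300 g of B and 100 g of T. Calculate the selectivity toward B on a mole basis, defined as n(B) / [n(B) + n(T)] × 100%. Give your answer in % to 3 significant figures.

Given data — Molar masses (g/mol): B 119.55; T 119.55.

75.0 %

n(B) = 300 / 119.55 = 2.509 mol
n(T) = 100 / 119.55 = 0.8365 mol
selectivity = 2.509/(2.509+0.8365) × 100 = 75.00 %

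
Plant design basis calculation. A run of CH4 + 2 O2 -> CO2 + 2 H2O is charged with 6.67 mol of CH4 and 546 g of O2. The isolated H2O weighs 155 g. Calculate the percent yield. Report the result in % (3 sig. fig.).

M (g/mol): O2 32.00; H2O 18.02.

n(CH4) = 6.670 mol
n(O2) = 546.0 / 32.00 = 17.06 mol
n/ν for CH4 = 6.670/1 = 6.670
n/ν for O2 = 17.06/2 = 8.530
Smallest n/ν is CH4 → limiting reagent.
theoretical n(H2O) = (2/1) × 6.670 = 13.34 mol → 240.4 g
% yield = 155 / 240.4 × 100 = 64.48 %

64.5 %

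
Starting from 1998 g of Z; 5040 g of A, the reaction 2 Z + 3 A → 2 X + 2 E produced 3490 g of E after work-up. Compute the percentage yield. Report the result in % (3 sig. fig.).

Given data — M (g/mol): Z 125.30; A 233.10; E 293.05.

n(Z) = 1998 / 125.30 = 15.95 mol
n(A) = 5040 / 233.10 = 21.62 mol
n/ν for Z = 15.95/2 = 7.975
n/ν for A = 21.62/3 = 7.207
Smallest n/ν is A → limiting reagent.
theoretical n(E) = (2/3) × 21.62 = 14.41 mol → 4223 g
% yield = 3490 / 4223 × 100 = 82.64 %

82.6 %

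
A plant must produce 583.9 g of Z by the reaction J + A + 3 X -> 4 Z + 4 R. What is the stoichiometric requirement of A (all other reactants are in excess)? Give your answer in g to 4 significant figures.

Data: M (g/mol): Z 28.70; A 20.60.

n(Z) = 583.9 / 28.70 = 20.34 mol
n(A) = (1/4) × 20.34 = 5.085 mol
mass = 5.085 × 20.60 = 104.8 g

104.8 g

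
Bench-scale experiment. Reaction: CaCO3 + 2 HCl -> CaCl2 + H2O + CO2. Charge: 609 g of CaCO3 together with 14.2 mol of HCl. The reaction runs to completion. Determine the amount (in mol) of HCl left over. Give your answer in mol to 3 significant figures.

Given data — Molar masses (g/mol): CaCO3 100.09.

2.03 mol

n(CaCO3) = 609.0 / 100.09 = 6.085 mol
n(HCl) = 14.20 mol
n/ν → CaCO3: 6.085, HCl: 7.100; CaCO3 is limiting.
HCl consumed = (2/1) × 6.085 = 12.17 mol
HCl remaining = 14.20 − 12.17 = 2.030 mol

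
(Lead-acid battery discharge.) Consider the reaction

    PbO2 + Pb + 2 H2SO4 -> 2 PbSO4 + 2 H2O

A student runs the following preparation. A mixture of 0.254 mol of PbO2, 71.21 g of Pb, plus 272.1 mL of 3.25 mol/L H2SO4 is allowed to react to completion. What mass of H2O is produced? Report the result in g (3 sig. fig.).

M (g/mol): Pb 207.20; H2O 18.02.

9.15 g

n(PbO2) = 0.2540 mol
n(Pb) = 71.21 / 207.20 = 0.3437 mol
n(H2SO4) = 3.25 × 272.1/1000 = 0.8843 mol
n/ν for PbO2 = 0.2540/1 = 0.2540
n/ν for Pb = 0.3437/1 = 0.3437
n/ν for H2SO4 = 0.8843/2 = 0.4422
Smallest n/ν is PbO2 → limiting reagent.
n(H2O) = (2/1) × 0.2540 = 0.5080 mol
mass = 0.5080 × 18.02 = 9.154 g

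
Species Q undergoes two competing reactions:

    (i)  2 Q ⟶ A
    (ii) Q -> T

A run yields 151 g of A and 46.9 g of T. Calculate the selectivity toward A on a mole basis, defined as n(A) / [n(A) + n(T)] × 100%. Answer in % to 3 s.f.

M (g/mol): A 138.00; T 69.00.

61.7 %

n(A) = 151 / 138.00 = 1.094 mol
n(T) = 46.9 / 69.00 = 0.6797 mol
selectivity = 1.094/(1.094+0.6797) × 100 = 61.68 %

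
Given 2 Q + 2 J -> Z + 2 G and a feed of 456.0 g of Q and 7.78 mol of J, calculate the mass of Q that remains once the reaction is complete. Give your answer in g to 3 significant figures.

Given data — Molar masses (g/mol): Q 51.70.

n(Q) = 456.0 / 51.70 = 8.820 mol
n(J) = 7.780 mol
n/ν for Q = 8.820/2 = 4.410
n/ν for J = 7.780/2 = 3.890
Smallest n/ν is J → limiting reagent.
Q consumed = (2/2) × 7.780 = 7.780 mol
Q remaining = 8.820 − 7.780 = 1.040 mol
mass = 1.040 × 51.70 = 53.77 g

53.8 g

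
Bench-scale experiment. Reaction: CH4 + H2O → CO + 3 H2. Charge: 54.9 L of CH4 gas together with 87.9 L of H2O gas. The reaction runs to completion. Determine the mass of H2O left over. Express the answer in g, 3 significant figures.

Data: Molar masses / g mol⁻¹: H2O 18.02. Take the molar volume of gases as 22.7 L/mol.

n(CH4) = 54.90 / 22.7 = 2.419 mol
n(H2O) = 87.90 / 22.7 = 3.872 mol
n/ν for CH4 = 2.419/1 = 2.419
n/ν for H2O = 3.872/1 = 3.872
Smallest n/ν is CH4 → limiting reagent.
H2O consumed = (1/1) × 2.419 = 2.419 mol
H2O remaining = 3.872 − 2.419 = 1.453 mol
mass = 1.453 × 18.02 = 26.18 g

26.2 g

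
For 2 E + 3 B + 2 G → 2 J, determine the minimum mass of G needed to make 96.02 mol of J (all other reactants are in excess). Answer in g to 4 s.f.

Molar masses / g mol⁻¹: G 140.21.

n(J) = 96.02 mol
n(G) = (2/2) × 96.02 = 96.02 mol
mass = 96.02 × 140.21 = 13460 g

13460 g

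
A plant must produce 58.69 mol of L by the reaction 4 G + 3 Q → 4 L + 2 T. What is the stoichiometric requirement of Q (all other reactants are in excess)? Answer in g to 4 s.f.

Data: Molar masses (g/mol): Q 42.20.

n(L) = 58.69 mol
n(Q) = (3/4) × 58.69 = 44.02 mol
mass = 44.02 × 42.20 = 1858 g

1858 g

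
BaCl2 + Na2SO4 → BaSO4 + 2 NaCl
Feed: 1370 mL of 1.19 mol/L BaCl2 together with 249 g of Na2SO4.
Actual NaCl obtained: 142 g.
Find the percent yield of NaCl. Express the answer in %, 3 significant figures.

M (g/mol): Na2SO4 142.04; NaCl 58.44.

74.5 %

n(BaCl2) = 1.19 × 1370/1000 = 1.630 mol
n(Na2SO4) = 249.0 / 142.04 = 1.753 mol
n/ν for BaCl2 = 1.630/1 = 1.630
n/ν for Na2SO4 = 1.753/1 = 1.753
Smallest n/ν is BaCl2 → limiting reagent.
theoretical n(NaCl) = (2/1) × 1.630 = 3.260 mol → 190.5 g
% yield = 142 / 190.5 × 100 = 74.54 %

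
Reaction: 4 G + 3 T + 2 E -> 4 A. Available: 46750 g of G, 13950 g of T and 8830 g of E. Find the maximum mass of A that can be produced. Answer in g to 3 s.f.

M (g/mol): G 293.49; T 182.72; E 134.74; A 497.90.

n(G) = 46750 / 293.49 = 159.3 mol
n(T) = 13950 / 182.72 = 76.35 mol
n(E) = 8830 / 134.74 = 65.53 mol
n/ν for G = 159.3/4 = 39.83
n/ν for T = 76.35/3 = 25.45
n/ν for E = 65.53/2 = 32.77
Smallest n/ν is T → limiting reagent.
n(A) = (4/3) × 76.35 = 101.8 mol
mass = 101.8 × 497.90 = 50690 g

50700 g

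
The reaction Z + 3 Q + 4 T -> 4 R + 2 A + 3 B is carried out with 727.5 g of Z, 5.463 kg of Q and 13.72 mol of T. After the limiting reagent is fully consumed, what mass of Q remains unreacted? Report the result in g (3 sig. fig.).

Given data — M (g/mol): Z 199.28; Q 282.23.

n(Z) = 727.5 / 199.28 = 3.651 mol
n(Q) = 5.463×1000 / 282.23 = 19.36 mol
n(T) = 13.72 mol
n/ν for Z = 3.651/1 = 3.651
n/ν for Q = 19.36/3 = 6.453
n/ν for T = 13.72/4 = 3.430
Smallest n/ν is T → limiting reagent.
Q consumed = (3/4) × 13.72 = 10.29 mol
Q remaining = 19.36 − 10.29 = 9.070 mol
mass = 9.070 × 282.23 = 2560 g

2560 g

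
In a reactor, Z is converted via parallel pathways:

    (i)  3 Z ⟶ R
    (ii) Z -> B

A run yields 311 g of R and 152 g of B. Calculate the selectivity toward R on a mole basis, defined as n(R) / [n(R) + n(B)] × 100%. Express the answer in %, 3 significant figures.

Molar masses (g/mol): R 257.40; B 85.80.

n(R) = 311 / 257.40 = 1.208 mol
n(B) = 152 / 85.80 = 1.772 mol
selectivity = 1.208/(1.208+1.772) × 100 = 40.54 %

40.5 %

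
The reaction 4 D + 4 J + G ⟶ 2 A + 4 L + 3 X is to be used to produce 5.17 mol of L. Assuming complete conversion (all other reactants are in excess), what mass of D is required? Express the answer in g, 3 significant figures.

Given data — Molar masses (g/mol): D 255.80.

n(L) = 5.170 mol
n(D) = (4/4) × 5.170 = 5.170 mol
mass = 5.170 × 255.80 = 1322 g

1320 g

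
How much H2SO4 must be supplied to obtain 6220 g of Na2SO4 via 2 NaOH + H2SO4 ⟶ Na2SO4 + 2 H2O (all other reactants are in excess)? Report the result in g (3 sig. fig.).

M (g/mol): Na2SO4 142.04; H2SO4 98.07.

n(Na2SO4) = 6220 / 142.04 = 43.79 mol
n(H2SO4) = (1/1) × 43.79 = 43.79 mol
mass = 43.79 × 98.07 = 4294 g

4290 g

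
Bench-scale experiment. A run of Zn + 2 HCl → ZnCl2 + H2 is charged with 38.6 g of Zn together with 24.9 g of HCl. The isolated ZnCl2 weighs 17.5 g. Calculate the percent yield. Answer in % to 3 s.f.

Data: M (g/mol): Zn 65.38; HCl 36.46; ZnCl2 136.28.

n(Zn) = 38.60 / 65.38 = 0.5904 mol
n(HCl) = 24.90 / 36.46 = 0.6829 mol
n/ν → Zn: 0.5904, HCl: 0.3415; HCl is limiting.
theoretical n(ZnCl2) = (1/2) × 0.6829 = 0.3415 mol → 46.54 g
% yield = 17.5 / 46.54 × 100 = 37.60 %

37.6 %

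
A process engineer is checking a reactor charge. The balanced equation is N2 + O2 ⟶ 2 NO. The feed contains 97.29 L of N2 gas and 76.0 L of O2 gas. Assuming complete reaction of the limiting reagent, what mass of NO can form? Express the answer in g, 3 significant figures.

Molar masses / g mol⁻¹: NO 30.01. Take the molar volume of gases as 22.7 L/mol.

n(N2) = 97.29 / 22.7 = 4.286 mol
n(O2) = 76.00 / 22.7 = 3.348 mol
n/ν for N2 = 4.286/1 = 4.286
n/ν for O2 = 3.348/1 = 3.348
Smallest n/ν is O2 → limiting reagent.
n(NO) = (2/1) × 3.348 = 6.696 mol
mass = 6.696 × 30.01 = 200.9 g

201 g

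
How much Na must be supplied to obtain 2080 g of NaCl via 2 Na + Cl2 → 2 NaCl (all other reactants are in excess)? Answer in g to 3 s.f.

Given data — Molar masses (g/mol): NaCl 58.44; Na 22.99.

n(NaCl) = 2080 / 58.44 = 35.59 mol
n(Na) = (2/2) × 35.59 = 35.59 mol
mass = 35.59 × 22.99 = 818.2 g

818 g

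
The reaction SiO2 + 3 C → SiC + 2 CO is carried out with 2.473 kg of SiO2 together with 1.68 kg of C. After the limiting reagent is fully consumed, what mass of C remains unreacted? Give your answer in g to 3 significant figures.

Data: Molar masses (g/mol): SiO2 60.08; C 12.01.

n(SiO2) = 2.473×1000 / 60.08 = 41.16 mol
n(C) = 1.680×1000 / 12.01 = 139.9 mol
n/ν for SiO2 = 41.16/1 = 41.16
n/ν for C = 139.9/3 = 46.63
Smallest n/ν is SiO2 → limiting reagent.
C consumed = (3/1) × 41.16 = 123.5 mol
C remaining = 139.9 − 123.5 = 16.40 mol
mass = 16.40 × 12.01 = 197.0 g

197 g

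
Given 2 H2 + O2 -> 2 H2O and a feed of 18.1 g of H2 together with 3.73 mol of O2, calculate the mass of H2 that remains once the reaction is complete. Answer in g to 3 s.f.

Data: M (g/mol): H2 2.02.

3.03 g

n(H2) = 18.10 / 2.02 = 8.960 mol
n(O2) = 3.730 mol
n/ν for H2 = 8.960/2 = 4.480
n/ν for O2 = 3.730/1 = 3.730
Smallest n/ν is O2 → limiting reagent.
H2 consumed = (2/1) × 3.730 = 7.460 mol
H2 remaining = 8.960 − 7.460 = 1.500 mol
mass = 1.500 × 2.02 = 3.030 g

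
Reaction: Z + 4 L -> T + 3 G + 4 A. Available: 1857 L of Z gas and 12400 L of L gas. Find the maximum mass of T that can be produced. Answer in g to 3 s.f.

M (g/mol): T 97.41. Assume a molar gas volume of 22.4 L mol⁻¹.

8080 g

n(Z) = 1857 / 22.4 = 82.90 mol
n(L) = 12400 / 22.4 = 553.6 mol
n/ν for Z = 82.90/1 = 82.90
n/ν for L = 553.6/4 = 138.4
Smallest n/ν is Z → limiting reagent.
n(T) = (1/1) × 82.90 = 82.90 mol
mass = 82.90 × 97.41 = 8075 g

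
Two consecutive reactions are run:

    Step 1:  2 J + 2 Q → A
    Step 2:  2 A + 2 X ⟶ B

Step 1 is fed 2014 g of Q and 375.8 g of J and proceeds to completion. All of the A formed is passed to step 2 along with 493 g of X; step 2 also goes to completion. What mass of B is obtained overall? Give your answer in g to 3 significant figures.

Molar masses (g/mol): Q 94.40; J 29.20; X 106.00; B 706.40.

Step 1:
n(Q) = 2014 / 94.40 = 21.33 mol
n(J) = 375.8 / 29.20 = 12.87 mol
n/ν for Q = 21.33/2 = 10.67
n/ν for J = 12.87/2 = 6.435
Smallest n/ν is J → limiting reagent.
n(A) produced = (1/2) × 12.87 = 6.435 mol
Step 2:
n(A) available = 6.435 mol
n(X) = 493.0 / 106.00 = 4.651 mol
n/ν for A = 6.435/2 = 3.218
n/ν for X = 4.651/2 = 2.326
Smallest n/ν is X → limiting reagent.
n(B) = (1/2) × 4.651 = 2.326 mol
mass = 2.326 × 706.40 = 1643 g

1640 g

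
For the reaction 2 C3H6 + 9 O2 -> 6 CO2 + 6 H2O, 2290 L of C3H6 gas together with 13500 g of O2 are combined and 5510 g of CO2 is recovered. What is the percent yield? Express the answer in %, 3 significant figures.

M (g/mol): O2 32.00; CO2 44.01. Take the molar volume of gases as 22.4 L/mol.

n(C3H6) = 2290 / 22.4 = 102.2 mol
n(O2) = 13500 / 32.00 = 421.9 mol
n/ν for C3H6 = 102.2/2 = 51.10
n/ν for O2 = 421.9/9 = 46.88
Smallest n/ν is O2 → limiting reagent.
theoretical n(CO2) = (6/9) × 421.9 = 281.3 mol → 12380 g
% yield = 5510 / 12380 × 100 = 44.51 %

44.5 %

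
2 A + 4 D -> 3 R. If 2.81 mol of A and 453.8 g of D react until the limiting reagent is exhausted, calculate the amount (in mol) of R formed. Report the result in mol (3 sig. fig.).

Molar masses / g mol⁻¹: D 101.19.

3.36 mol

n(A) = 2.810 mol
n(D) = 453.8 / 101.19 = 4.485 mol
n/ν → A: 1.405, D: 1.121; D is limiting.
n(R) = (3/4) × 4.485 = 3.364 mol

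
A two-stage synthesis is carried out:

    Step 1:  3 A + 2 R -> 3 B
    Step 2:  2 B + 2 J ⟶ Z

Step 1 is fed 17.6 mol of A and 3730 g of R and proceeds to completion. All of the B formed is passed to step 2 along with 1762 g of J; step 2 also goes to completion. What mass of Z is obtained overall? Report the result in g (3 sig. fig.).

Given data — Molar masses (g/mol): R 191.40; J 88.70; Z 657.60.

Step 1:
n(A) = 17.60 mol
n(R) = 3730 / 191.40 = 19.49 mol
n/ν for A = 17.60/3 = 5.867
n/ν for R = 19.49/2 = 9.745
Smallest n/ν is A → limiting reagent.
n(B) produced = (3/3) × 17.60 = 17.60 mol
Step 2:
n(B) available = 17.60 mol
n(J) = 1762 / 88.70 = 19.86 mol
n/ν for B = 17.60/2 = 8.800
n/ν for J = 19.86/2 = 9.930
Smallest n/ν is B → limiting reagent.
n(Z) = (1/2) × 17.60 = 8.800 mol
mass = 8.800 × 657.60 = 5787 g

5790 g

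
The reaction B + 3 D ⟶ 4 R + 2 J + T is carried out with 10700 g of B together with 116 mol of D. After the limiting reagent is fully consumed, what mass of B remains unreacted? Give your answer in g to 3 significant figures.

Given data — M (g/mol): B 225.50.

1980 g

n(B) = 10700 / 225.50 = 47.45 mol
n(D) = 116.0 mol
n/ν for B = 47.45/1 = 47.45
n/ν for D = 116.0/3 = 38.67
Smallest n/ν is D → limiting reagent.
B consumed = (1/3) × 116.0 = 38.67 mol
B remaining = 47.45 − 38.67 = 8.780 mol
mass = 8.780 × 225.50 = 1980 g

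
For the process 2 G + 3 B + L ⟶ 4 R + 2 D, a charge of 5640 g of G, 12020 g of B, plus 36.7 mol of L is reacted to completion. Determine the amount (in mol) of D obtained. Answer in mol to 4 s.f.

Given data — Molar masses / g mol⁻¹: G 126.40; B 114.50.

n(G) = 5640 / 126.40 = 44.62 mol
n(B) = 12020 / 114.50 = 105.0 mol
n(L) = 36.70 mol
n/ν → G: 22.31, B: 35.00, L: 36.70; G is limiting.
n(D) = (2/2) × 44.62 = 44.62 mol

44.62 mol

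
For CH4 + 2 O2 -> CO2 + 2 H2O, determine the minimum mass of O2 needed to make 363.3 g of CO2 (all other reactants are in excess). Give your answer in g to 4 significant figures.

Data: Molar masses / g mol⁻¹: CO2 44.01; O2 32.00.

528.3 g

n(CO2) = 363.3 / 44.01 = 8.255 mol
n(O2) = (2/1) × 8.255 = 16.51 mol
mass = 16.51 × 32.00 = 528.3 g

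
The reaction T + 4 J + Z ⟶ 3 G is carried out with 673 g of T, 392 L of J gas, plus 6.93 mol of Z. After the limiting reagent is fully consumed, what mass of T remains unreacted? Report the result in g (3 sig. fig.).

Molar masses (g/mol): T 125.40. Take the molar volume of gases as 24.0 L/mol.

161 g

n(T) = 673.0 / 125.40 = 5.367 mol
n(J) = 392.0 / 24.0 = 16.33 mol
n(Z) = 6.930 mol
n/ν for T = 5.367/1 = 5.367
n/ν for J = 16.33/4 = 4.083
n/ν for Z = 6.930/1 = 6.930
Smallest n/ν is J → limiting reagent.
T consumed = (1/4) × 16.33 = 4.083 mol
T remaining = 5.367 − 4.083 = 1.284 mol
mass = 1.284 × 125.40 = 161.0 g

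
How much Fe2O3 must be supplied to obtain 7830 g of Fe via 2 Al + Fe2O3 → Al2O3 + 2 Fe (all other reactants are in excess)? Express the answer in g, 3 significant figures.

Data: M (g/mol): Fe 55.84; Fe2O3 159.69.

n(Fe) = 7830 / 55.84 = 140.2 mol
n(Fe2O3) = (1/2) × 140.2 = 70.10 mol
mass = 70.10 × 159.69 = 11190 g

11200 g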